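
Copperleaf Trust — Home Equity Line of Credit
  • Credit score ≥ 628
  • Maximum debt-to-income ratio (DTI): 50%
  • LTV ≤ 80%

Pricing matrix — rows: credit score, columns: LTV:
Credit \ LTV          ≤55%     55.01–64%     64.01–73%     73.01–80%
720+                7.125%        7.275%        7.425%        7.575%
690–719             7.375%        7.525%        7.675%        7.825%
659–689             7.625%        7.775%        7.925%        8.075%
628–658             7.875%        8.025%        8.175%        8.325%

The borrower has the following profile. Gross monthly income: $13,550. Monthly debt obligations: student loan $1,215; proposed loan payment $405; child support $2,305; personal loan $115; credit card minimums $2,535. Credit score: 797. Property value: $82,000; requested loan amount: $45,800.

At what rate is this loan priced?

7.275%

Credit score 797 ≥ 628; Total monthly debts = (1,215 + 405 + 2,305 + 115 + 2,535) = 6,575. DTI = 6,575/13,550 = 48.5% ≤ 50%
Loan-to-value = 45,800/82,000 = 55.9% — pass (80% max)
Credit 797 → row 720+; LTV 55.9% → column 55.01–64%. Grid cell → 7.275%.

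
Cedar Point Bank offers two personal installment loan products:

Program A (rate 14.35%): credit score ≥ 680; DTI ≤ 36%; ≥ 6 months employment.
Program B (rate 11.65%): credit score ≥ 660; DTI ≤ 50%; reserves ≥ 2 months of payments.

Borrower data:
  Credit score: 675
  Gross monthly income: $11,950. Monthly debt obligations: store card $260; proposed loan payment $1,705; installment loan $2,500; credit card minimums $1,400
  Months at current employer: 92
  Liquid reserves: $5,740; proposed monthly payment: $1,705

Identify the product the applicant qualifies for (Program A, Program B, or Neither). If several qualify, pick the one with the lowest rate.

Program B

Total debts = (260 + 1,705 + 2,500 + 1,400) = 5,865; DTI = 5,865/11,950 = 49.1%.
Reserves = 5,740/1,705 = 3.4 months.
Program A: score 675 < 680; DTI 49.1% > 36%; employment 92 ≥ 6 mo → does not qualify.
Program B: score 675 ≥ 660; DTI 49.1% ≤ 50%; reserves 3.4 ≥ 2 mo → qualifies.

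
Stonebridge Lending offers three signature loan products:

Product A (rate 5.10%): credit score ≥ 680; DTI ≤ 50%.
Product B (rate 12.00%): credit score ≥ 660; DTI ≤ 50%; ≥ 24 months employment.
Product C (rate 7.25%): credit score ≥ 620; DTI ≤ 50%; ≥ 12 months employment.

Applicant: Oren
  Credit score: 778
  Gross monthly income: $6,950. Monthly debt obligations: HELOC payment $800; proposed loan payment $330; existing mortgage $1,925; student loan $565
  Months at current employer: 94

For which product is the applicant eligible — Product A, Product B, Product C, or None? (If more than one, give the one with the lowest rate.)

Total debts = (800 + 330 + 1,925 + 565) = 3,620; DTI = 3,620/6,950 = 52.1%.
Product A: score 778 ≥ 680; DTI 52.1% > 50% → does not qualify.
Product B: score 778 ≥ 660; DTI 52.1% > 50%; employment 94 ≥ 24 mo → does not qualify.
Product C: score 778 ≥ 620; DTI 52.1% > 50%; employment 94 ≥ 12 mo → does not qualify.

None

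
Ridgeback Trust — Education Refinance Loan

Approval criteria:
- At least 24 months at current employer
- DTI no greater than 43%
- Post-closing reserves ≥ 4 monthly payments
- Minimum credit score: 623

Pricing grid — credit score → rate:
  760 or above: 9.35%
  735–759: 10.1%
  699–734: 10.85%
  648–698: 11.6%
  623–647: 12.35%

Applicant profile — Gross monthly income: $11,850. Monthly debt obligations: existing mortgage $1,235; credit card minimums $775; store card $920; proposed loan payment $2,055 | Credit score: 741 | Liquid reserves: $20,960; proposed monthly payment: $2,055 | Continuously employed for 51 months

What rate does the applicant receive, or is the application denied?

Approved at 10.1%

Credit score 741 ≥ 623 (meets minimum)
Reserves: 20,960 ÷ 2,055 = 10.2 months (meets 4-month minimum)
Employment 51 ≥ 24 months
Total monthly debts = (1,235 + 775 + 920 + 2,055) = 4,985. DTI = 4,985/11,850 = 42.1% ≤ 43%
All requirements met. Score 741 falls in the 735–759 tier → 10.1%.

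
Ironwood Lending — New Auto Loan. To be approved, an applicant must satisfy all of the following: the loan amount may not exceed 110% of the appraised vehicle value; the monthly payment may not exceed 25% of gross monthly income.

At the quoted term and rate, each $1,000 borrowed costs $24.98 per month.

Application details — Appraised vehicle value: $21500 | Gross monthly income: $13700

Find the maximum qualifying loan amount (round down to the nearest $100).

$23,600

Payment cap: 25% × $13,700 = $3,425/month.
At $24.98 per $1,000, that supports 3,425/24.98 × 1,000 ≈ $137,109 → $137,100.
LTV cap: 110% × $21,500 = $23,650 → $23,600.
Binding constraint: loan-to-value.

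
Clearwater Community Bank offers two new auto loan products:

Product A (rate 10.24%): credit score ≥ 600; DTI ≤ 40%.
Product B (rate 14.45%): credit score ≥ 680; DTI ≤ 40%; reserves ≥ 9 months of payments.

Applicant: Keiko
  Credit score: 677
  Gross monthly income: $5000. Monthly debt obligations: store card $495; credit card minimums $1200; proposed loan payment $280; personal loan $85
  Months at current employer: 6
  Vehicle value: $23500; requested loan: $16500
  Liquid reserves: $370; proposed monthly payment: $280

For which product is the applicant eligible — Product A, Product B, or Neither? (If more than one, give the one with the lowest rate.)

Neither

Total debts = (495 + 1,200 + 280 + 85) = 2,060; DTI = 2,060/5,000 = 41.2%.
LTV = 16,500/23,500 = 70.2%.
Reserves = 370/280 = 1.3 months.
Product A: score 677 ≥ 600; DTI 41.2% > 40% → does not qualify.
Product B: score 677 < 680; DTI 41.2% > 40%; reserves 1.3 < 9 mo → does not qualify.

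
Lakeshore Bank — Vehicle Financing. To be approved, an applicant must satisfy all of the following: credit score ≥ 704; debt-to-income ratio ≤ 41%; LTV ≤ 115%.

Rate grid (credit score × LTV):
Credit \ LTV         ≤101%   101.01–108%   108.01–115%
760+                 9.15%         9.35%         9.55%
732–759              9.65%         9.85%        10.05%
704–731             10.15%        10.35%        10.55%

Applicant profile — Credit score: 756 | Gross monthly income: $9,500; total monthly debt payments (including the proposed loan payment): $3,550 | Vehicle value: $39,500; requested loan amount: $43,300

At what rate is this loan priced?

10.05%

Credit score 756 ≥ 704; Debt-to-income = 3,550/9,500 = 37.4% — meets 41% limit
LTV = 43,300/39,500 = 109.6% ≤ 115%
Credit 756 → row 732–759; LTV 109.6% → column 108.01–115%. Grid cell → 10.05%.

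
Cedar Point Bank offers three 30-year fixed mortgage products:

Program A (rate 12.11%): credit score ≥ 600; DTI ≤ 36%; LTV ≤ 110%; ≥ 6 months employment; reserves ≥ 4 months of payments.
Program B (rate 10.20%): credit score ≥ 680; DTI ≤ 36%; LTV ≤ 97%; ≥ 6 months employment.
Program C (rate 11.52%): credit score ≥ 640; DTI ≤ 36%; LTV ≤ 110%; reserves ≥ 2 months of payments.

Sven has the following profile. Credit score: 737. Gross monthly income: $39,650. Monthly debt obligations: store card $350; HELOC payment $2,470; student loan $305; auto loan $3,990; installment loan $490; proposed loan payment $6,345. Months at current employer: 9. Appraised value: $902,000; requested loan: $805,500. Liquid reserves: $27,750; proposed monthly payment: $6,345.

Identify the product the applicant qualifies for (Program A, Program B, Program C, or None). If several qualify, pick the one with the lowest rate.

Program B

Total debts = (350 + 2,470 + 305 + 3,990 + 490 + 6,345) = 13,950; DTI = 13,950/39,650 = 35.2%.
LTV = 805,500/902,000 = 89.3%.
Reserves = 27,750/6,345 = 4.4 months.
Program A: score 737 ≥ 600; DTI 35.2% ≤ 36%; LTV 89.3% ≤ 110%; employment 9 ≥ 6 mo; reserves 4.4 ≥ 4 mo → qualifies.
Program B: score 737 ≥ 680; DTI 35.2% ≤ 36%; LTV 89.3% ≤ 97%; employment 9 ≥ 6 mo → qualifies.
Program C: score 737 ≥ 640; DTI 35.2% ≤ 36%; LTV 89.3% ≤ 110%; reserves 4.4 ≥ 2 mo → qualifies.
Qualifying: Program A, Program B, Program C. Lowest rate is 10.20% → Program B.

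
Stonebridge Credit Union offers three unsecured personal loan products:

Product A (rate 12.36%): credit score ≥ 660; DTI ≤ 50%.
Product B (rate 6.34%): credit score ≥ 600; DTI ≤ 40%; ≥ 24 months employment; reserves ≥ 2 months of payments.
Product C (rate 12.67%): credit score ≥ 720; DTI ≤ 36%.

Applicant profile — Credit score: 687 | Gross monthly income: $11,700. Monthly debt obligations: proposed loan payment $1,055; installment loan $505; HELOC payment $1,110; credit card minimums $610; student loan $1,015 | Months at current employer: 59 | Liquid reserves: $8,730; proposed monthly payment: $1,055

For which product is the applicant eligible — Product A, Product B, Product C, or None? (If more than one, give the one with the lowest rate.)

Product B

Total debts = (1,055 + 505 + 1,110 + 610 + 1,015) = 4,295; DTI = 4,295/11,700 = 36.7%.
Reserves = 8,730/1,055 = 8.3 months.
Product A: score 687 ≥ 660; DTI 36.7% ≤ 50% → qualifies.
Product B: score 687 ≥ 600; DTI 36.7% ≤ 40%; employment 59 ≥ 24 mo; reserves 8.3 ≥ 2 mo → qualifies.
Product C: score 687 < 720; DTI 36.7% > 36% → does not qualify.
Qualifying: Product A, Product B. Lowest rate is 6.34% → Product B.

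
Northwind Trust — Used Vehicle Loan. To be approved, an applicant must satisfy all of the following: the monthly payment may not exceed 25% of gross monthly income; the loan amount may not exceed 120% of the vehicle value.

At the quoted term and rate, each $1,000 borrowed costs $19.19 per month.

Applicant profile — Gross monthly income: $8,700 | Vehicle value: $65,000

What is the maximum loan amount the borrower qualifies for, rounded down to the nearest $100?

$78,000

Payment cap: 25% × $8,700 = $2,175/month.
At $19.19 per $1,000, that supports 2,175/19.19 × 1,000 ≈ $113,340 → $113,300.
LTV cap: 120% × $65,000 = $78,000 → $78,000.
Binding constraint: loan-to-value.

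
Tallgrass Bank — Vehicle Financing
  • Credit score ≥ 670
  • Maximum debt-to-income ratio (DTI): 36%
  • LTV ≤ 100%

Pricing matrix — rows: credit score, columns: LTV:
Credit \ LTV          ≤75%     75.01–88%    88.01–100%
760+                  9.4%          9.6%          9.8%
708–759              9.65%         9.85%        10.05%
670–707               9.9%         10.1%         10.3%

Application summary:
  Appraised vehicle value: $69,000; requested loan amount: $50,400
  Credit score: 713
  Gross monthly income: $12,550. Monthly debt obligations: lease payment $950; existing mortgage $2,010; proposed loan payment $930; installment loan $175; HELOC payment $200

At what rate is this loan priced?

Credit score 713 ≥ 670; Total monthly debts = (950 + 2,010 + 930 + 175 + 200) = 4,265. Debt-to-income = 4,265/12,550 = 34% — meets 36% limit
LTV = 50,400/69,000 = 73% ≤ 100%
Score 713 is in the 708–759 band; LTV 73% is in the ≤75% band → 9.65%.

9.65%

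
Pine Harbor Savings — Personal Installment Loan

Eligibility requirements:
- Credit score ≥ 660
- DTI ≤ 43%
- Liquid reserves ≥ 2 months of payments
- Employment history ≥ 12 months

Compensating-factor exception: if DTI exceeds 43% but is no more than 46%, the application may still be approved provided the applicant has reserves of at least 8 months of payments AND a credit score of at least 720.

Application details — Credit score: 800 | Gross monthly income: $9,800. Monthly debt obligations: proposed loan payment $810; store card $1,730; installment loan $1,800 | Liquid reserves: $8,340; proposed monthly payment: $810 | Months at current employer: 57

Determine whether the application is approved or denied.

Approved

Credit score 800 ≥ 660 (meets base)
Total debts = (810 + 1,730 + 1,800) = 4,340. DTI = 4,340/9,800 = 44.3% > 43% — standard DTI limit exceeded.
Liquid reserves cover 8,340/810 = 10.3 months — ≥ 2 required
Employment 57 ≥ 12 months
44.3% falls in the override range (43%–46%), so the compensating-factor test applies.
Override check — reserves: 10.3 mo (ok); score: 800 (ok).
Both compensating conditions met → exception applies.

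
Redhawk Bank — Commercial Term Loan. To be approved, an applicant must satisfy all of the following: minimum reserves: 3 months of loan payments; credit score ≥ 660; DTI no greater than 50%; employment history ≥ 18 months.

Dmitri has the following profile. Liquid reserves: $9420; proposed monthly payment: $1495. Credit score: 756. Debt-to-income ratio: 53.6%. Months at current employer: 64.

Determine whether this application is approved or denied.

Reserves: 9,420 ÷ 1,495 = 6.3 months (meets 3-month minimum)
Credit score 756 ≥ 660 (meets)
DTI 53.6% is over the 50% limit
Employment 64 ≥ 18 months
Fails on DTI.

Denied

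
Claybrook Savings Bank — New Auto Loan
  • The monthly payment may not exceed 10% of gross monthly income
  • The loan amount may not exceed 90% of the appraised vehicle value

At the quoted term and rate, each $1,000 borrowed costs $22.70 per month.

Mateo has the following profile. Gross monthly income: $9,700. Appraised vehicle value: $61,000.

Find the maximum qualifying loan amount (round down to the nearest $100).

$42,700

Payment cap: 10% × $9,700 = $970/month.
At $22.70 per $1,000, that supports 970/22.70 × 1,000 ≈ $42,731 → $42,700.
LTV cap: 90% × $61,000 = $54,900 → $54,900.
Binding constraint: payment-to-income.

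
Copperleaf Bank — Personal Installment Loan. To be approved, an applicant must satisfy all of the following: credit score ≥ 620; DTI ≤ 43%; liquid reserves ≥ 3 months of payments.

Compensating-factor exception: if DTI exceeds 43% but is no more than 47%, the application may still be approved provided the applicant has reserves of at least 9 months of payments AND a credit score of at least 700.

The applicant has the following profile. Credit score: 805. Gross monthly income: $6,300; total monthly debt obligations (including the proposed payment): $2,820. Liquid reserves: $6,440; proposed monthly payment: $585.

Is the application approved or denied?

Credit score 805 ≥ 620 (meets base)
DTI: 2,820 ÷ 6,300 = 44.8%, over the 43% base limit.
Liquid reserves cover 6,440/585 = 11.0 months — ≥ 3 required
DTI 44.8% is within the 43%–47% exception band; checking compensating factors.
Reserves 11.0 ≥ 9 months; credit score 805 ≥ 700.
Both compensating conditions met → exception applies.

Approved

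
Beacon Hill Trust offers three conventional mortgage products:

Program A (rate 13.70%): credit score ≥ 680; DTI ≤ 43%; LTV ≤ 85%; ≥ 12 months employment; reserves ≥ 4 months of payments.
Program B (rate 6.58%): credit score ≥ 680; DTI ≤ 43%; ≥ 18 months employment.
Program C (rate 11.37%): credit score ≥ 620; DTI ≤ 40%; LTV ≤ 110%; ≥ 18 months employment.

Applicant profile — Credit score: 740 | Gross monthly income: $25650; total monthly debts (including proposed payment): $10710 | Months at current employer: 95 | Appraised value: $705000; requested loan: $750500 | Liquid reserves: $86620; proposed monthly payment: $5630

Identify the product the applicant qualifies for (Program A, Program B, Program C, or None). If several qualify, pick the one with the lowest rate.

DTI = 10,710/25,650 = 41.8%.
LTV = 750,500/705,000 = 106.5%.
Reserves = 86,620/5,630 = 15.4 months.
Program A: score 740 ≥ 680; DTI 41.8% ≤ 43%; LTV 106.5% > 85%; employment 95 ≥ 12 mo; reserves 15.4 ≥ 4 mo → does not qualify.
Program B: score 740 ≥ 680; DTI 41.8% ≤ 43%; employment 95 ≥ 18 mo → qualifies.
Program C: score 740 ≥ 620; DTI 41.8% > 40%; LTV 106.5% ≤ 110%; employment 95 ≥ 18 mo → does not qualify.

Program B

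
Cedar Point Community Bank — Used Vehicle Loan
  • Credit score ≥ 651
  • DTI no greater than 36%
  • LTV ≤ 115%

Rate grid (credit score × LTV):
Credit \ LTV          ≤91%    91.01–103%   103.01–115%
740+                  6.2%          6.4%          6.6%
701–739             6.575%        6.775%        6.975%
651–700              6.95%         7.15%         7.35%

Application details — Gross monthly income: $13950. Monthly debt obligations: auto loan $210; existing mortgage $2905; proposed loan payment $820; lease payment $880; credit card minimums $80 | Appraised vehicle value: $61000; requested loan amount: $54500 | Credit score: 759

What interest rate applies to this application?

Credit score 759 ≥ 651; Total monthly debts = (210 + 2,905 + 820 + 880 + 80) = 4,895. DTI = 4,895/13,950 = 35.1% ≤ 36%
Loan-to-value = 54,500/61,000 = 89.3% — pass (115% max)
Score 759 is in the 740+ band; LTV 89.3% is in the ≤91% band → 6.2%.

6.2%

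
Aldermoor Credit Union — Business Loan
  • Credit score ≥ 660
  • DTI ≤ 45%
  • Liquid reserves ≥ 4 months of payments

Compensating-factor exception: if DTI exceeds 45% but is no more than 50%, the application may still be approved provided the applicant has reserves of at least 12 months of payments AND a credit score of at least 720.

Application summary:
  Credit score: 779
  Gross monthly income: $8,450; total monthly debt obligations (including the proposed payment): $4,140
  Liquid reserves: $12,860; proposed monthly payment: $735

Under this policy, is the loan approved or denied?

Credit score 779 ≥ 660 (meets base)
DTI = 4,140/8,450 = 49% > 45% — standard DTI limit exceeded.
Liquid reserves cover 12,860/735 = 17.5 months — ≥ 4 required
49% falls in the override range (45%–50%), so the compensating-factor test applies.
Override check — reserves: 17.5 mo (ok); score: 779 (ok).
Both compensating conditions met → exception applies.

Approved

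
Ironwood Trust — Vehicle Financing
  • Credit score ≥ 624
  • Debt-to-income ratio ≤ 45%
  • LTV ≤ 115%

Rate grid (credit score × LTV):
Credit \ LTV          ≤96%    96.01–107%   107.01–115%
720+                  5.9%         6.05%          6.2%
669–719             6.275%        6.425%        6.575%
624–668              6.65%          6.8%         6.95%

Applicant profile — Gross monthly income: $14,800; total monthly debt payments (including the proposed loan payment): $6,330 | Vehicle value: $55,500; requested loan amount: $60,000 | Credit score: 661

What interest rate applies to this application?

6.95%

Credit score 661 ≥ 624; DTI: 6,330 ÷ 14,800 = 42.8%, within the 45% cap
LTV = 60,000/55,500 = 108.1% ≤ 115%
Row: 661 falls in 624–668. Column: 108.1% falls in 107.01–115%. Rate = 6.95%.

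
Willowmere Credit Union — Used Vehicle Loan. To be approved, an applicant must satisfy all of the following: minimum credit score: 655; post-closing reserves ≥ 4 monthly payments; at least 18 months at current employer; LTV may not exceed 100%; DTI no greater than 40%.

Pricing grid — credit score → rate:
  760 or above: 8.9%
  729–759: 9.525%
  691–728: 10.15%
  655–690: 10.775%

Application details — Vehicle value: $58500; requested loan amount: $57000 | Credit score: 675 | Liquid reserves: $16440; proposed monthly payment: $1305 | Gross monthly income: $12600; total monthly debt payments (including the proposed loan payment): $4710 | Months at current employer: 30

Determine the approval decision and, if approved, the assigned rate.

Approved at 10.775%

Credit score 675 ≥ 655 (meets minimum)
Loan-to-value = 57,000/58,500 = 97.4% — pass (100% max)
Reserves = 16,440/1,305 = 12.6 months ≥ 4
Employment 30 ≥ 18 months
DTI: 4,710 ÷ 12,600 = 37.4%, within the 40% cap
All requirements met. Score 675 falls in the 655–690 tier → 10.775%.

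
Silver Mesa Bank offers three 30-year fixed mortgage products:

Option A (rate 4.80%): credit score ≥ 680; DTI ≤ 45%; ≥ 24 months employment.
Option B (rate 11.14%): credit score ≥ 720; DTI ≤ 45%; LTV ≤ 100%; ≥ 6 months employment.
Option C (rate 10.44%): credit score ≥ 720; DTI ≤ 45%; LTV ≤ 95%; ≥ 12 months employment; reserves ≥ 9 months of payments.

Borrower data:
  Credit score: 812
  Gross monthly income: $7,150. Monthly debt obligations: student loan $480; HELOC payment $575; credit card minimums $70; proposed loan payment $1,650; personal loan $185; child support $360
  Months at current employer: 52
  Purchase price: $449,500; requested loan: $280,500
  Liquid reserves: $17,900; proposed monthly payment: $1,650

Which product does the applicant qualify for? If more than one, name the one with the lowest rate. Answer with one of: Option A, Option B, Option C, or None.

Total debts = (480 + 575 + 70 + 1,650 + 185 + 360) = 3,320; DTI = 3,320/7,150 = 46.4%.
LTV = 280,500/449,500 = 62.4%.
Reserves = 17,900/1,650 = 10.8 months.
Option A: score 812 ≥ 680; DTI 46.4% > 45%; employment 52 ≥ 24 mo → does not qualify.
Option B: score 812 ≥ 720; DTI 46.4% > 45%; LTV 62.4% ≤ 100%; employment 52 ≥ 6 mo → does not qualify.
Option C: score 812 ≥ 720; DTI 46.4% > 45%; LTV 62.4% ≤ 95%; employment 52 ≥ 12 mo; reserves 10.8 ≥ 9 mo → does not qualify.

None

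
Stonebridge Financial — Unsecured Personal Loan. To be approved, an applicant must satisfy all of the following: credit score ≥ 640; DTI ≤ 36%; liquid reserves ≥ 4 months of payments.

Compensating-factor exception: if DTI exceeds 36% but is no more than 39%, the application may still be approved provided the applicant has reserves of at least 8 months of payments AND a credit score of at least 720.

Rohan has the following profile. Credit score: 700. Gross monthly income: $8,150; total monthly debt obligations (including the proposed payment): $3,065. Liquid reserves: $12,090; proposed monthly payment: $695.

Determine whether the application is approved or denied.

Denied

Credit score 700 ≥ 640 (meets base)
DTI = 3,065/8,150 = 37.6% > 36% — standard DTI limit exceeded.
Reserves = 12,090/695 = 17.4 months ≥ 4
DTI 37.6% is within the 36%–39% exception band; checking compensating factors.
Reserves 17.4 ≥ 8 months; credit score 700 < 720.
Override conditions not both satisfied; exception does not apply.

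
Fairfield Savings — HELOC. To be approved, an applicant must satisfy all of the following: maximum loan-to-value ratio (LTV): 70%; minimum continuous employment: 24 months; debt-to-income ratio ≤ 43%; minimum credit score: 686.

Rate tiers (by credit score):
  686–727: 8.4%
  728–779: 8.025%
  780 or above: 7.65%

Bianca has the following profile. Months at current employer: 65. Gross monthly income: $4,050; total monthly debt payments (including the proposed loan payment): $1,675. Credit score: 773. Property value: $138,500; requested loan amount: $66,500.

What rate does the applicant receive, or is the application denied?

Credit score 773 ≥ 686 (meets minimum)
Employment 65 ≥ 24 months
LTV: 66,500 ÷ 138,500 = 48%, within 70% cap
DTI = 1,675/4,050 = 41.4% ≤ 43%
All requirements met. Score 773 falls in the 728–779 tier → 8.025%.

Approved at 8.025%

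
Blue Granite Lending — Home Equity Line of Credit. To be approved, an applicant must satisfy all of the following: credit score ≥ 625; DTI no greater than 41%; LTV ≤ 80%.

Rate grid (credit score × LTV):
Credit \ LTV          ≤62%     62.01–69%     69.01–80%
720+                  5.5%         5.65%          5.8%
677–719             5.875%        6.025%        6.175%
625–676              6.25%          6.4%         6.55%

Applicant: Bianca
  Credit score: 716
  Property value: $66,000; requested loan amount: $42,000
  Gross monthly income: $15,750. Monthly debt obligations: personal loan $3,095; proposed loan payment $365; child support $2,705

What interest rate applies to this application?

Credit score 716 ≥ 625; Total monthly debts = (3,095 + 365 + 2,705) = 6,165. DTI: 6,165 ÷ 15,750 = 39.1%, within the 41% cap
LTV: 42,000 ÷ 66,000 = 63.6%, within 80% cap
Row: 716 falls in 677–719. Column: 63.6% falls in 62.01–69%. Rate = 6.025%.

6.025%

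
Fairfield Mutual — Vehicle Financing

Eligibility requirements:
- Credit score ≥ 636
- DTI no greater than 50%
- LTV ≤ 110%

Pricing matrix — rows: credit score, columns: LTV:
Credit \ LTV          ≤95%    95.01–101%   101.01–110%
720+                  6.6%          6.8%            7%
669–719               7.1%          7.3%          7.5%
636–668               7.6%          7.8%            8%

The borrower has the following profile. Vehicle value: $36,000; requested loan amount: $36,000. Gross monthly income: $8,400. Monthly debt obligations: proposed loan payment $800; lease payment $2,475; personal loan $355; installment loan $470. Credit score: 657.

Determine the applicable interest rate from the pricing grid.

7.8%

Credit score 657 ≥ 636; Total monthly debts = (800 + 2,475 + 355 + 470) = 4,100. DTI: 4,100 ÷ 8,400 = 48.8%, within the 50% cap
LTV: 36,000 ÷ 36,000 = 100%, within 110% cap
Score 657 is in the 636–668 band; LTV 100% is in the 95.01–101% band → 7.8%.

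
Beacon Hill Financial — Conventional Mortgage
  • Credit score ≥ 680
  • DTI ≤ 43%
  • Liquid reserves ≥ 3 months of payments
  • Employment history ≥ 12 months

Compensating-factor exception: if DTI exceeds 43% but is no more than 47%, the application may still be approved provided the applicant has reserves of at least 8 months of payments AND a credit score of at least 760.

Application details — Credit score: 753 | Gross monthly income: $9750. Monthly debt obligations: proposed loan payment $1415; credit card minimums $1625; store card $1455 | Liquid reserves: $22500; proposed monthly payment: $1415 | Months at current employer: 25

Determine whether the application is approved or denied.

Credit score 753 ≥ 680 (meets base)
Total debts = (1,415 + 1,625 + 1,455) = 4,495. DTI: 4,495 ÷ 9,750 = 46.1%, over the 43% base limit.
Liquid reserves cover 22,500/1,415 = 15.9 months — ≥ 3 required
Employment 25 ≥ 12 months
DTI 46.1% is within the 43%–47% exception band; checking compensating factors.
Override check — reserves: 15.9 mo (ok); score: 753 (below 760).
Compensating-factor requirement not fully met.

Denied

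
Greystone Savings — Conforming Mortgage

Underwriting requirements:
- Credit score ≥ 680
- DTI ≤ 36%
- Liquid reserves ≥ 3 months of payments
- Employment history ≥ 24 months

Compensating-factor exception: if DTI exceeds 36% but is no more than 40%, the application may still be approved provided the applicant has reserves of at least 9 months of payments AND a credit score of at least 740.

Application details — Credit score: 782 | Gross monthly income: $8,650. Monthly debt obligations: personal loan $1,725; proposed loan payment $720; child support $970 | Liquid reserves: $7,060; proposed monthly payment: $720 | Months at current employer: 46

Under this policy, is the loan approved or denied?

Approved

Credit score 782 ≥ 680 (meets base)
Total debts = (1,725 + 720 + 970) = 3,415. DTI: 3,415 ÷ 8,650 = 39.5%, over the 36% base limit.
Liquid reserves cover 7,060/720 = 9.8 months — ≥ 3 required
Employment 46 ≥ 24 months
DTI 39.5% is within the 36%–40% exception band; checking compensating factors.
Reserves 9.8 ≥ 9 months; credit score 782 ≥ 740.
Both override conditions satisfied; DTI exception granted.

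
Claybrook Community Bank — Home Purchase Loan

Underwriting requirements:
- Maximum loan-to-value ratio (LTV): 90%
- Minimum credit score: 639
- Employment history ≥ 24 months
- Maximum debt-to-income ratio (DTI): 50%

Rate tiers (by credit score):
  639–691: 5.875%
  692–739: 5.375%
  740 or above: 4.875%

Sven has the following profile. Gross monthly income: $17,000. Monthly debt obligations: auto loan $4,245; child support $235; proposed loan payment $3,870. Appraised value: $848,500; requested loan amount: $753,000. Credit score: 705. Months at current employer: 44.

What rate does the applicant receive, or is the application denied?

Credit score 705 ≥ 639 (meets minimum)
Employment 44 ≥ 24 months
Total monthly debts = (4,245 + 235 + 3,870) = 8,350. Debt-to-income = 8,350/17,000 = 49.1% — meets 50% limit
Loan-to-value = 753,000/848,500 = 88.7% — pass (90% max)
All requirements met. Score 705 falls in the 692–739 tier → 5.375%.

Approved at 5.375%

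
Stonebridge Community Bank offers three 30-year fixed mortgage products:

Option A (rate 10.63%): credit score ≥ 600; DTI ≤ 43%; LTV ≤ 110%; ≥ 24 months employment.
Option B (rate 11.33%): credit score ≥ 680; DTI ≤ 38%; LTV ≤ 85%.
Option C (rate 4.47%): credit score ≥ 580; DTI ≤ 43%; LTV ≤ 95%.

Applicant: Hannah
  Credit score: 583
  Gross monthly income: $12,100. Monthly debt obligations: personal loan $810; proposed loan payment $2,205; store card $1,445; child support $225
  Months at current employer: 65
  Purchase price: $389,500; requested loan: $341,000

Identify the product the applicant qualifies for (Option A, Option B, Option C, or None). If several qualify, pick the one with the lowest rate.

Total debts = (810 + 2,205 + 1,445 + 225) = 4,685; DTI = 4,685/12,100 = 38.7%.
LTV = 341,000/389,500 = 87.5%.
Option A: score 583 < 600; DTI 38.7% ≤ 43%; LTV 87.5% ≤ 110%; employment 65 ≥ 24 mo → does not qualify.
Option B: score 583 < 680; DTI 38.7% > 38%; LTV 87.5% > 85% → does not qualify.
Option C: score 583 ≥ 580; DTI 38.7% ≤ 43%; LTV 87.5% ≤ 95% → qualifies.

Option C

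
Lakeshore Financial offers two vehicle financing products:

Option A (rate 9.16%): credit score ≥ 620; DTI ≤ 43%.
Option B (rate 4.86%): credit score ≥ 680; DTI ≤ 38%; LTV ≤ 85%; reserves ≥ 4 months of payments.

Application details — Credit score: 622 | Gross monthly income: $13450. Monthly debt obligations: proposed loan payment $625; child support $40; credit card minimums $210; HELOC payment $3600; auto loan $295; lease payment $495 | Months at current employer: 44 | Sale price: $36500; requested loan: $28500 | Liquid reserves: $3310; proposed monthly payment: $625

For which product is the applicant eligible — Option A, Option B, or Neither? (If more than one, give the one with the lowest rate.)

Option A

Total debts = (625 + 40 + 210 + 3,600 + 295 + 495) = 5,265; DTI = 5,265/13,450 = 39.1%.
LTV = 28,500/36,500 = 78.1%.
Reserves = 3,310/625 = 5.3 months.
Option A: score 622 ≥ 620; DTI 39.1% ≤ 43% → qualifies.
Option B: score 622 < 680; DTI 39.1% > 38%; LTV 78.1% ≤ 85%; reserves 5.3 ≥ 4 mo → does not qualify.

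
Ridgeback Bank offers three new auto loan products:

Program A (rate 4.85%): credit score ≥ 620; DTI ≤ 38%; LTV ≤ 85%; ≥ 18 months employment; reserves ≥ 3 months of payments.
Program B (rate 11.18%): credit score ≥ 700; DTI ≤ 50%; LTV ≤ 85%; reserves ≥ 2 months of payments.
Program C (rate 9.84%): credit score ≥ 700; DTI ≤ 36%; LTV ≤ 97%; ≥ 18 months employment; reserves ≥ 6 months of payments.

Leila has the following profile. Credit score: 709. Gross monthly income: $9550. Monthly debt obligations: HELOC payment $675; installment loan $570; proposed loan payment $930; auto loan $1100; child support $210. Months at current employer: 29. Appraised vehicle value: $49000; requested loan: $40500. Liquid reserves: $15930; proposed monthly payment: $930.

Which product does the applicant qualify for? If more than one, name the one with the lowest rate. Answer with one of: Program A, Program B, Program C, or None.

Total debts = (675 + 570 + 930 + 1,100 + 210) = 3,485; DTI = 3,485/9,550 = 36.5%.
LTV = 40,500/49,000 = 82.7%.
Reserves = 15,930/930 = 17.1 months.
Program A: score 709 ≥ 620; DTI 36.5% ≤ 38%; LTV 82.7% ≤ 85%; employment 29 ≥ 18 mo; reserves 17.1 ≥ 3 mo → qualifies.
Program B: score 709 ≥ 700; DTI 36.5% ≤ 50%; LTV 82.7% ≤ 85%; reserves 17.1 ≥ 2 mo → qualifies.
Program C: score 709 ≥ 700; DTI 36.5% > 36%; LTV 82.7% ≤ 97%; employment 29 ≥ 18 mo; reserves 17.1 ≥ 6 mo → does not qualify.
Qualifying: Program A, Program B. Lowest rate is 4.85% → Program A.

Program A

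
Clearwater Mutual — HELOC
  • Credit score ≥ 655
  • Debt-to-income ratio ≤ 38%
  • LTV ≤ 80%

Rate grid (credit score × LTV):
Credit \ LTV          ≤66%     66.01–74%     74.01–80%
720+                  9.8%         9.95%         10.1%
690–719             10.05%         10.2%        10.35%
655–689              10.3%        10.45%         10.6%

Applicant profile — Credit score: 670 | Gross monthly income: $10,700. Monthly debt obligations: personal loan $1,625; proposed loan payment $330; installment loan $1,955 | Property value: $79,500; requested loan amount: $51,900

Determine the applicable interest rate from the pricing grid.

Credit score 670 ≥ 655; Total monthly debts = (1,625 + 330 + 1,955) = 3,910. DTI: 3,910 ÷ 10,700 = 36.5%, within the 38% cap
Loan-to-value = 51,900/79,500 = 65.3% — pass (80% max)
Row: 670 falls in 655–689. Column: 65.3% falls in ≤66%. Rate = 10.3%.

10.3%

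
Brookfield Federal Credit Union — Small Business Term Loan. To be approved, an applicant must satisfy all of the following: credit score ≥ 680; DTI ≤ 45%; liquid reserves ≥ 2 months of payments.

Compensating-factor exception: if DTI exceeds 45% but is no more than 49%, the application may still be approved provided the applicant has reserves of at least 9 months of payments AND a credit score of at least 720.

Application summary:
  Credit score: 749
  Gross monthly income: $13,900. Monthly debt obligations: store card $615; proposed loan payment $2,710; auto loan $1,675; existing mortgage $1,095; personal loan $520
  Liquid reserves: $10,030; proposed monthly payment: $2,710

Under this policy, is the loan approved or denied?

Denied

Credit score 749 ≥ 680 (meets base)
Total debts = (615 + 2,710 + 1,675 + 1,095 + 520) = 6,615. DTI: 6,615 ÷ 13,900 = 47.6%, over the 45% base limit.
Reserves: 10,030 ÷ 2,710 = 3.7 months (meets 2-month minimum)
DTI 47.6% is within the 45%–49% exception band; checking compensating factors.
Reserves 3.7 < 9 months; credit score 749 ≥ 720.
Override conditions not both satisfied; exception does not apply.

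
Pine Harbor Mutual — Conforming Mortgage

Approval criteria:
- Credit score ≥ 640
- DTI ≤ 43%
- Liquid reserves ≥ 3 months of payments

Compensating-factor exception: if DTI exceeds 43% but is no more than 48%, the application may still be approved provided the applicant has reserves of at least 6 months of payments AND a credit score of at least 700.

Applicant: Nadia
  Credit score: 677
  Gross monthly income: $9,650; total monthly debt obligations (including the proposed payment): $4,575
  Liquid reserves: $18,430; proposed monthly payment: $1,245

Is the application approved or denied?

Credit score 677 ≥ 640 (meets base)
DTI = 4,575/9,650 = 47.4% > 43% — standard DTI limit exceeded.
Reserves = 18,430/1,245 = 14.8 months ≥ 3
47.4% falls in the override range (43%–48%), so the compensating-factor test applies.
Reserves 14.8 ≥ 6 months; credit score 677 < 700.
Override conditions not both satisfied; exception does not apply.

Denied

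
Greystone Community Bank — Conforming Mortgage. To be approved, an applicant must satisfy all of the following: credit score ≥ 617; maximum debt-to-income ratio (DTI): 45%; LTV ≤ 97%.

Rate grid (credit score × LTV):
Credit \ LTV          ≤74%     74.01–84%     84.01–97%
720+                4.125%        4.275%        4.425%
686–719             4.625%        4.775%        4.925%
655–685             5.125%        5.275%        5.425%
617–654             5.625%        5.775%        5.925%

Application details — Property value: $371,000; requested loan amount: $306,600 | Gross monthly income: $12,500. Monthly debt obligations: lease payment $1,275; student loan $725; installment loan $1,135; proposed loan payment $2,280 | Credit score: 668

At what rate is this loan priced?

Credit score 668 ≥ 617; Total monthly debts = (1,275 + 725 + 1,135 + 2,280) = 5,415. DTI: 5,415 ÷ 12,500 = 43.3%, within the 45% cap
LTV = 306,600/371,000 = 82.6% ≤ 97%
Score 668 is in the 655–685 band; LTV 82.6% is in the 74.01–84% band → 5.275%.

5.275%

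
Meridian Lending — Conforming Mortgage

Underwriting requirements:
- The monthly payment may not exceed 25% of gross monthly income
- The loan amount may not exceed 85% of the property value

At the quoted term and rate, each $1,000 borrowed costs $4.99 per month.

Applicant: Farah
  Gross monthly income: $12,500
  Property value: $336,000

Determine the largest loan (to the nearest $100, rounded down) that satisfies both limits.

$285,600

Payment cap: 25% × $12,500 = $3,125/month.
At $4.99 per $1,000, that supports 3,125/4.99 × 1,000 ≈ $626,252 → $626,200.
LTV cap: 85% × $336,000 = $285,600 → $285,600.
Binding constraint: loan-to-value.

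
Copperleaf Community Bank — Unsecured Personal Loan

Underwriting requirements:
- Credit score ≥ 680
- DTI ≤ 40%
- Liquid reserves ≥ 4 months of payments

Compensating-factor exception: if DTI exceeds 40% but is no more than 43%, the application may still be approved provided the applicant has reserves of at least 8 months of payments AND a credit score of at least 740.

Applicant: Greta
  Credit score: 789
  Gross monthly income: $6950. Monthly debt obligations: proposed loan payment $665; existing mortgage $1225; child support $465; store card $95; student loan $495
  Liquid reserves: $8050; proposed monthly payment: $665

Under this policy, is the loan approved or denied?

Approved

Credit score 789 ≥ 680 (meets base)
Total debts = (665 + 1,225 + 465 + 95 + 495) = 2,945. DTI: 2,945 ÷ 6,950 = 42.4%, over the 40% base limit.
Liquid reserves cover 8,050/665 = 12.1 months — ≥ 4 required
42.4% falls in the override range (40%–43%), so the compensating-factor test applies.
Reserves 12.1 ≥ 8 months; credit score 789 ≥ 740.
Both compensating conditions met → exception applies.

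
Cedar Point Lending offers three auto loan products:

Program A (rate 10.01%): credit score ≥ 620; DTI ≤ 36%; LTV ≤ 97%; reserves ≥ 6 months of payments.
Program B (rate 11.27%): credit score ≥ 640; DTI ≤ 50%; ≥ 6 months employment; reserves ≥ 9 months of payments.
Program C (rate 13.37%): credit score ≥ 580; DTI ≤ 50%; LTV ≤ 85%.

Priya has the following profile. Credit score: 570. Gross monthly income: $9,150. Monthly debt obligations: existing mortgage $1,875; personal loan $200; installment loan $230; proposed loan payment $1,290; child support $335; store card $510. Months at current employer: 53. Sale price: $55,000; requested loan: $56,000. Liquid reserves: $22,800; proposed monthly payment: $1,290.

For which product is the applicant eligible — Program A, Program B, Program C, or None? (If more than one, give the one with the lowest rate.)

Total debts = (1,875 + 200 + 230 + 1,290 + 335 + 510) = 4,440; DTI = 4,440/9,150 = 48.5%.
LTV = 56,000/55,000 = 101.8%.
Reserves = 22,800/1,290 = 17.7 months.
Program A: score 570 < 620; DTI 48.5% > 36%; LTV 101.8% > 97%; reserves 17.7 ≥ 6 mo → does not qualify.
Program B: score 570 < 640; DTI 48.5% ≤ 50%; employment 53 ≥ 6 mo; reserves 17.7 ≥ 9 mo → does not qualify.
Program C: score 570 < 580; DTI 48.5% ≤ 50%; LTV 101.8% > 85% → does not qualify.

None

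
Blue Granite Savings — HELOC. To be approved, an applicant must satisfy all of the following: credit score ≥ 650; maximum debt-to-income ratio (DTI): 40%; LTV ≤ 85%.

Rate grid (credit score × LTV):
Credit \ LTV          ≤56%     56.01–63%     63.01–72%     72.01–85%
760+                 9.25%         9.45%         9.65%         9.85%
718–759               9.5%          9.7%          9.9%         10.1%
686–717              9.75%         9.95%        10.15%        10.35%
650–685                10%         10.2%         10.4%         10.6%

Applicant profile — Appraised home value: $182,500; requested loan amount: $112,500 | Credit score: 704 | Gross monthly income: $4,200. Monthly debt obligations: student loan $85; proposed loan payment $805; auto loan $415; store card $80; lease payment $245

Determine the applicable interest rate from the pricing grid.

Credit score 704 ≥ 650; Total monthly debts = (85 + 805 + 415 + 80 + 245) = 1,630. DTI = 1,630/4,200 = 38.8% ≤ 40%
LTV: 112,500 ÷ 182,500 = 61.6%, within 85% cap
Score 704 is in the 686–717 band; LTV 61.6% is in the 56.01–63% band → 9.95%.

9.95%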